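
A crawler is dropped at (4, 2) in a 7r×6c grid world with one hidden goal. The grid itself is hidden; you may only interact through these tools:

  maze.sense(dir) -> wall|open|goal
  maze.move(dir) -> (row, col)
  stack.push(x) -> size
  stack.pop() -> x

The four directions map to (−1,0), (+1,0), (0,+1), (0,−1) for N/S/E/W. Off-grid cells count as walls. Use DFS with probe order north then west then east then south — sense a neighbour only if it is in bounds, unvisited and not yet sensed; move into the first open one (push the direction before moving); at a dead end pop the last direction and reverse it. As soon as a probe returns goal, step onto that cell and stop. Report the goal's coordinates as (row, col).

>> sense(north)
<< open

>> push(north)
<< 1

>> move(north)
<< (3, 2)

>> sense(north)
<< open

>> push(north)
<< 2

>> move(north)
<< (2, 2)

>> sense(north)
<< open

>> push(north)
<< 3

>> move(north)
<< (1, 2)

>> sense(north)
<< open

>> push(north)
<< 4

>> move(north)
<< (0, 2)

>> sense(west)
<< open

>> push(west)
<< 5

>> move(west)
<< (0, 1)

>> sense(west)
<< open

>> push(west)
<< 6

>> move(west)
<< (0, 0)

>> sense(south)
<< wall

>> pop()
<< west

>> move(east)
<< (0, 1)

>> sense(south)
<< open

>> push(south)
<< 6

>> move(south)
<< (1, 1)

>> sense(south)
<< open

>> push(south)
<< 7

>> move(south)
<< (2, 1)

>> sense(west)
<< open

>> push(west)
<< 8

>> move(west)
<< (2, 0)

>> sense(south)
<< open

>> push(south)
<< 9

>> move(south)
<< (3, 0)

>> sense(east)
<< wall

>> sense(south)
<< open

>> push(south)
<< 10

>> move(south)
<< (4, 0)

>> sense(east)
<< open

>> push(east)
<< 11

>> move(east)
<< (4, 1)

>> sense(south)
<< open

>> push(south)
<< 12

>> move(south)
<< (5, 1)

>> sense(west)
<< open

>> push(west)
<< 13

>> move(west)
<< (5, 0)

>> sense(south)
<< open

>> push(south)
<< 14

>> move(south)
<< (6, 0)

>> sense(east)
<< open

>> push(east)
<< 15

>> move(east)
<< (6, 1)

>> sense(east)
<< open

>> push(east)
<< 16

>> move(east)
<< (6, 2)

>> sense(north)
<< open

>> push(north)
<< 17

>> move(north)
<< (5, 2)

>> sense(east)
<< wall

>> pop()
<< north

>> move(south)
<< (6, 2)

>> sense(east)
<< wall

>> pop()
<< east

>> move(west)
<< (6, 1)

>> pop()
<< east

>> move(west)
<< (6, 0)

>> pop()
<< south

>> move(north)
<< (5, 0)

>> pop()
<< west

>> move(east)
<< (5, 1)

>> pop()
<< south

>> move(north)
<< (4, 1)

>> pop()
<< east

>> move(west)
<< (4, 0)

>> pop()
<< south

>> move(north)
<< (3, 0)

>> pop()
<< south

>> move(north)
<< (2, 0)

>> pop()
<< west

>> move(east)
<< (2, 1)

>> pop()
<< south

>> move(north)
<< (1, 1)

>> pop()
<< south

>> move(north)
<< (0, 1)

>> pop()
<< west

>> move(east)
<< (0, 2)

>> sense(east)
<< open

>> push(east)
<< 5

>> move(east)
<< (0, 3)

>> sense(east)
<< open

>> push(east)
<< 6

>> move(east)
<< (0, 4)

>> sense(east)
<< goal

>> move(east)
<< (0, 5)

Answer: (0, 5)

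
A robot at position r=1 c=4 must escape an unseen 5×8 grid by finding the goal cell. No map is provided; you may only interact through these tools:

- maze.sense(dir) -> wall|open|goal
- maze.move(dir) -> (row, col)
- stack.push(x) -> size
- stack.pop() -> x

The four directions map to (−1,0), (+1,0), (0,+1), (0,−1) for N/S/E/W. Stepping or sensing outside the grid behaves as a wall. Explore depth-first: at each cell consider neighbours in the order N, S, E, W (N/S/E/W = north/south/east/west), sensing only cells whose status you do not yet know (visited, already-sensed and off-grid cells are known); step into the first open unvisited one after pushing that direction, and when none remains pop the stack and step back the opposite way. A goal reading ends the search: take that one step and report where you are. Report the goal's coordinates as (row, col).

-> sense(dir=north)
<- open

-> push(x=north)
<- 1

-> move(dir=north)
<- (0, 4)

-> sense(dir=east)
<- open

-> push(x=east)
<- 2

-> move(dir=east)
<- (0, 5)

-> sense(dir=south)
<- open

-> push(x=south)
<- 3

-> move(dir=south)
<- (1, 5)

-> sense(dir=south)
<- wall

-> sense(dir=east)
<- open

-> push(x=east)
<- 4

-> move(dir=east)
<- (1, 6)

-> sense(dir=north)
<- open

-> push(x=north)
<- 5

-> move(dir=north)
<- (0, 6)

-> sense(dir=east)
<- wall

-> pop()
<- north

-> move(dir=south)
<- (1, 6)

-> sense(dir=south)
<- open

-> push(x=south)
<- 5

-> move(dir=south)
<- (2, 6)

-> sense(dir=south)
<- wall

-> sense(dir=east)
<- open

-> push(x=east)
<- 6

-> move(dir=east)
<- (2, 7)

-> sense(dir=north)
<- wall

-> sense(dir=south)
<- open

-> push(x=south)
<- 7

-> move(dir=south)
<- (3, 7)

-> sense(dir=south)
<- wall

-> pop()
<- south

-> move(dir=north)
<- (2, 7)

-> pop()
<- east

-> move(dir=west)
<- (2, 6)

-> pop()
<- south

-> move(dir=north)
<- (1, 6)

-> pop()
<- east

-> move(dir=west)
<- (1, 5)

-> pop()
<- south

-> move(dir=north)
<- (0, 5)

-> pop()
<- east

-> move(dir=west)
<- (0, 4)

-> sense(dir=west)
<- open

-> push(x=west)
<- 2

-> move(dir=west)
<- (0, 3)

-> sense(dir=south)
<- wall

-> sense(dir=west)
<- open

-> push(x=west)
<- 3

-> move(dir=west)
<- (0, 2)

-> sense(dir=south)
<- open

-> push(x=south)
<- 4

-> move(dir=south)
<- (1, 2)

-> sense(dir=south)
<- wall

-> sense(dir=west)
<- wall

-> pop()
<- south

-> move(dir=north)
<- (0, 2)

-> sense(dir=west)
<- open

-> push(x=west)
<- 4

-> move(dir=west)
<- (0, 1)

-> sense(dir=west)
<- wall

-> pop()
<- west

-> move(dir=east)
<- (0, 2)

-> pop()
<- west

-> move(dir=east)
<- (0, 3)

-> pop()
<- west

-> move(dir=east)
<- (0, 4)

-> pop()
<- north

-> move(dir=south)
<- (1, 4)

-> sense(dir=south)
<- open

-> push(x=south)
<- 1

-> move(dir=south)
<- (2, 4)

-> sense(dir=south)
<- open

-> push(x=south)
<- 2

-> move(dir=south)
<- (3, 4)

-> sense(dir=south)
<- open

-> push(x=south)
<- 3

-> move(dir=south)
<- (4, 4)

-> sense(dir=east)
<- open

-> push(x=east)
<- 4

-> move(dir=east)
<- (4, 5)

-> sense(dir=north)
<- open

-> push(x=north)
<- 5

-> move(dir=north)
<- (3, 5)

-> pop()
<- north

-> move(dir=south)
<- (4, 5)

-> sense(dir=east)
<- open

-> push(x=east)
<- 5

-> move(dir=east)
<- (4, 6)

-> pop()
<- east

-> move(dir=west)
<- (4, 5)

-> pop()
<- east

-> move(dir=west)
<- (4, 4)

-> sense(dir=west)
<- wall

-> pop()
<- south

-> move(dir=north)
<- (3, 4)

-> sense(dir=west)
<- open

-> push(x=west)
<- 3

-> move(dir=west)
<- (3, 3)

-> sense(dir=north)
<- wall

-> sense(dir=west)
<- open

-> push(x=west)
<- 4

-> move(dir=west)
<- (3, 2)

-> sense(dir=south)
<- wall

-> sense(dir=west)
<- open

-> push(x=west)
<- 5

-> move(dir=west)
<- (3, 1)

-> sense(dir=north)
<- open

-> push(x=north)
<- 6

-> move(dir=north)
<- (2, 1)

-> sense(dir=west)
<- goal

-> move(dir=west)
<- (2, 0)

Answer: (2, 0)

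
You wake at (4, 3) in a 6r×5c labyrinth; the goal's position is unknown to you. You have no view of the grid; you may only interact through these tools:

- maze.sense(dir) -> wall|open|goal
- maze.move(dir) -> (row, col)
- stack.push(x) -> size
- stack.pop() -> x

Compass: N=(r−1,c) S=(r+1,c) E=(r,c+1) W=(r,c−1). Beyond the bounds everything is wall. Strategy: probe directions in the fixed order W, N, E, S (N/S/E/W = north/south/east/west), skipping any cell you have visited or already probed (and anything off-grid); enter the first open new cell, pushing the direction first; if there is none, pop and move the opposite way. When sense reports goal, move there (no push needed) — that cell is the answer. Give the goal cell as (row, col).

Do: sense[dir: west]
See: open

Do: push[x: west]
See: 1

Do: move[dir: west]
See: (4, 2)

Do: sense[dir: west]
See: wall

Do: sense[dir: north]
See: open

Do: push[x: north]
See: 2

Do: move[dir: north]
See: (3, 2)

Do: sense[dir: west]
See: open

Do: push[x: west]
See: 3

Do: move[dir: west]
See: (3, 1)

Do: sense[dir: west]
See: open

Do: push[x: west]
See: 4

Do: move[dir: west]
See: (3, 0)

Do: sense[dir: north]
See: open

Do: push[x: north]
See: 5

Do: move[dir: north]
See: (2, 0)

Do: sense[dir: north]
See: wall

Do: sense[dir: east]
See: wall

Do: pop[]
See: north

Do: move[dir: south]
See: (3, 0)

Do: sense[dir: south]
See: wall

Do: pop[]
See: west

Do: move[dir: east]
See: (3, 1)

Do: pop[]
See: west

Do: move[dir: east]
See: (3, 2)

Do: sense[dir: north]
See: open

Do: push[x: north]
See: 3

Do: move[dir: north]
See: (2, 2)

Do: sense[dir: north]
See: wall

Do: sense[dir: east]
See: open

Do: push[x: east]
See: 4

Do: move[dir: east]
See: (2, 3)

Do: sense[dir: north]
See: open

Do: push[x: north]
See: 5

Do: move[dir: north]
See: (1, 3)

Do: sense[dir: north]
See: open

Do: push[x: north]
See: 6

Do: move[dir: north]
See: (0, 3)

Do: sense[dir: west]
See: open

Do: push[x: west]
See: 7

Do: move[dir: west]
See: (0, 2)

Do: sense[dir: west]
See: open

Do: push[x: west]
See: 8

Do: move[dir: west]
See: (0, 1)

Do: sense[dir: west]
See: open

Do: push[x: west]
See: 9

Do: move[dir: west]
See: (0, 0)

Do: pop[]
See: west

Do: move[dir: east]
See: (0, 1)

Do: sense[dir: south]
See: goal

Do: move[dir: south]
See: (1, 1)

Answer: (1, 1)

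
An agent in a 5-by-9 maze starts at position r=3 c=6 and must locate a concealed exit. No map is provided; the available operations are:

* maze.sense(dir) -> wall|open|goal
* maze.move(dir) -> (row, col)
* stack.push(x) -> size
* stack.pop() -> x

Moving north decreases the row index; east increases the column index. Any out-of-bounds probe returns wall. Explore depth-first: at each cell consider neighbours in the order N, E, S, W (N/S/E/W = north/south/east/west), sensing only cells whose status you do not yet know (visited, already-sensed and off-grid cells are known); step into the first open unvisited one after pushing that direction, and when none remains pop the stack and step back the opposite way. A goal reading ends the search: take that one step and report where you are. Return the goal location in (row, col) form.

// sense(north) : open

// push(north) : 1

// move(north) : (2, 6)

// sense(north) : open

// push(north) : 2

// move(north) : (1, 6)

// sense(north) : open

// push(north) : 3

// move(north) : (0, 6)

// sense(east) : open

// push(east) : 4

// move(east) : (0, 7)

// sense(east) : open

// push(east) : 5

// move(east) : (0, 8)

// sense(south) : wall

// pop() : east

// move(west) : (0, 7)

// sense(south) : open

// push(south) : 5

// move(south) : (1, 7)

// sense(south) : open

// push(south) : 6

// move(south) : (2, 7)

// sense(east) : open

// push(east) : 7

// move(east) : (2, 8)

// sense(south) : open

// push(south) : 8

// move(south) : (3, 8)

// sense(south) : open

// push(south) : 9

// move(south) : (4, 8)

// sense(west) : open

// push(west) : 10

// move(west) : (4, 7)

// sense(north) : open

// push(north) : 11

// move(north) : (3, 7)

// pop() : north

// move(south) : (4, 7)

// sense(west) : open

// push(west) : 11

// move(west) : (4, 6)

// sense(west) : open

// push(west) : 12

// move(west) : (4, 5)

// sense(north) : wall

// sense(west) : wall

// pop() : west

// move(east) : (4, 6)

// pop() : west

// move(east) : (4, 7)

// pop() : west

// move(east) : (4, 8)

// pop() : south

// move(north) : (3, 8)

// pop() : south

// move(north) : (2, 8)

// pop() : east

// move(west) : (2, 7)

// pop() : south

// move(north) : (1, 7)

// pop() : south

// move(north) : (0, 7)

// pop() : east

// move(west) : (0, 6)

// sense(west) : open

// push(west) : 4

// move(west) : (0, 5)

// sense(south) : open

// push(south) : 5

// move(south) : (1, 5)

// sense(south) : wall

// sense(west) : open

// push(west) : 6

// move(west) : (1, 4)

// sense(north) : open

// push(north) : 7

// move(north) : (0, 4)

// sense(west) : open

// push(west) : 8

// move(west) : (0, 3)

// sense(south) : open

// push(south) : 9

// move(south) : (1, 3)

// sense(south) : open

// push(south) : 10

// move(south) : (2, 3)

// sense(east) : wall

// sense(south) : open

// push(south) : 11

// move(south) : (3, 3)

// sense(east) : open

// push(east) : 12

// move(east) : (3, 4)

// pop() : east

// move(west) : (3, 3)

// sense(south) : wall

// sense(west) : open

// push(west) : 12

// move(west) : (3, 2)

// sense(north) : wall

// sense(south) : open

// push(south) : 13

// move(south) : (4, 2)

// sense(west) : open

// push(west) : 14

// move(west) : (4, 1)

// sense(north) : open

// push(north) : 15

// move(north) : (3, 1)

// sense(north) : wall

// sense(west) : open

// push(west) : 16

// move(west) : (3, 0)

// sense(north) : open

// push(north) : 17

// move(north) : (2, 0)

// sense(north) : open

// push(north) : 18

// move(north) : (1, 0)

// sense(north) : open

// push(north) : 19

// move(north) : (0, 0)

// sense(east) : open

// push(east) : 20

// move(east) : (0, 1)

// sense(east) : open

// push(east) : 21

// move(east) : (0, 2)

// sense(south) : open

// push(south) : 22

// move(south) : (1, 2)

// sense(west) : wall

// pop() : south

// move(north) : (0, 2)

// pop() : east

// move(west) : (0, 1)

// pop() : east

// move(west) : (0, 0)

// pop() : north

// move(south) : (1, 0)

// pop() : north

// move(south) : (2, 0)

// pop() : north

// move(south) : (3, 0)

// sense(south) : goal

// move(south) : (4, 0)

Answer: (4, 0)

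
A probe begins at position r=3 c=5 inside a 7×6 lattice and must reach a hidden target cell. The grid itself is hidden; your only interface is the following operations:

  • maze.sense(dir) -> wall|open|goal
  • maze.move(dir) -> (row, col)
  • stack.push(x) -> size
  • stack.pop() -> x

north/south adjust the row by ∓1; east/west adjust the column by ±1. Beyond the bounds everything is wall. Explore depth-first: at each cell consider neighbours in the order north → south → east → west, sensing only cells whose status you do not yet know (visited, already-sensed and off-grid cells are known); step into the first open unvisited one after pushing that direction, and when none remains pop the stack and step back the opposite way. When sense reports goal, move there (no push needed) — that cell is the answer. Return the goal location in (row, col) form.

Step: sense[dir='north']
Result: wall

Step: sense[dir='south']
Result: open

Step: push[x='south']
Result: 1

Step: move[dir='south']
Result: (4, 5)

Step: sense[dir='south']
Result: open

Step: push[x='south']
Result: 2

Step: move[dir='south']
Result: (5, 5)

Step: sense[dir='south']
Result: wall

Step: sense[dir='west']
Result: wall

Step: pop[]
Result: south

Step: move[dir='north']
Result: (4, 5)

Step: sense[dir='west']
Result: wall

Step: pop[]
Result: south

Step: move[dir='north']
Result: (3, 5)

Step: sense[dir='west']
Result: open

Step: push[x='west']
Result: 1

Step: move[dir='west']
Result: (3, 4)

Step: sense[dir='north']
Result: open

Step: push[x='north']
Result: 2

Step: move[dir='north']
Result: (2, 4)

Step: sense[dir='north']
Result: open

Step: push[x='north']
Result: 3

Step: move[dir='north']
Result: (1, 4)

Step: sense[dir='north']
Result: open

Step: push[x='north']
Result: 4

Step: move[dir='north']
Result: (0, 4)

Step: sense[dir='east']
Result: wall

Step: sense[dir='west']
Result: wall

Step: pop[]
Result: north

Step: move[dir='south']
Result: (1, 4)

Step: sense[dir='east']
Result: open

Step: push[x='east']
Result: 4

Step: move[dir='east']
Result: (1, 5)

Step: pop[]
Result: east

Step: move[dir='west']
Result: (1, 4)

Step: sense[dir='west']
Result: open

Step: push[x='west']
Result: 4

Step: move[dir='west']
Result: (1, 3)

Step: sense[dir='south']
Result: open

Step: push[x='south']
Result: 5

Step: move[dir='south']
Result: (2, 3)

Step: sense[dir='south']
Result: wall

Step: sense[dir='west']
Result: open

Step: push[x='west']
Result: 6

Step: move[dir='west']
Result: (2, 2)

Step: sense[dir='north']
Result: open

Step: push[x='north']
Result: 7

Step: move[dir='north']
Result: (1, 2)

Step: sense[dir='north']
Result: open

Step: push[x='north']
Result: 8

Step: move[dir='north']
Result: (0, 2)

Step: sense[dir='west']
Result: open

Step: push[x='west']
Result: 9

Step: move[dir='west']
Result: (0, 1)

Step: sense[dir='south']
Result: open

Step: push[x='south']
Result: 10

Step: move[dir='south']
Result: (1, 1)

Step: sense[dir='south']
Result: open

Step: push[x='south']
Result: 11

Step: move[dir='south']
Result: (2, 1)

Step: sense[dir='south']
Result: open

Step: push[x='south']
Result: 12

Step: move[dir='south']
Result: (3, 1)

Step: sense[dir='south']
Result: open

Step: push[x='south']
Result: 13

Step: move[dir='south']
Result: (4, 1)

Step: sense[dir='south']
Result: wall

Step: sense[dir='east']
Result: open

Step: push[x='east']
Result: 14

Step: move[dir='east']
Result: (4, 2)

Step: sense[dir='north']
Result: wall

Step: sense[dir='south']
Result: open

Step: push[x='south']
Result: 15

Step: move[dir='south']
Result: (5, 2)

Step: sense[dir='south']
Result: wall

Step: sense[dir='east']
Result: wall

Step: pop[]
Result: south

Step: move[dir='north']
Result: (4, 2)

Step: sense[dir='east']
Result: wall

Step: pop[]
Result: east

Step: move[dir='west']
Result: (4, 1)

Step: sense[dir='west']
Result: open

Step: push[x='west']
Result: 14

Step: move[dir='west']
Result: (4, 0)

Step: sense[dir='north']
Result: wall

Step: sense[dir='south']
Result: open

Step: push[x='south']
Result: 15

Step: move[dir='south']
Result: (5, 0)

Step: sense[dir='south']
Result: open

Step: push[x='south']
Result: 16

Step: move[dir='south']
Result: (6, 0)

Step: sense[dir='east']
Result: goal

Step: move[dir='east']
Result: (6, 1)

Answer: (6, 1)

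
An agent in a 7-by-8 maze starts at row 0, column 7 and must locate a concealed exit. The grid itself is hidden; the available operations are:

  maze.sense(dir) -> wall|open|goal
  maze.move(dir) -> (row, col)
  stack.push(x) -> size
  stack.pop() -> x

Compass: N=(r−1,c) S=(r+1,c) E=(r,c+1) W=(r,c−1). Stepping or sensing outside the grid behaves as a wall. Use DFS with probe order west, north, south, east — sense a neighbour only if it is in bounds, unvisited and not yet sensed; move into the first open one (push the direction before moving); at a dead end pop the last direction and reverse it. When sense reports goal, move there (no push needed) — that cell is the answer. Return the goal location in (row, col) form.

Using maze.sense with dir='west', and get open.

I use stack.push with x='west', → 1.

Using maze.move with dir='west', — result: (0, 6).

I run maze.sense with dir='west', → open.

I use stack.push with x='west', yielding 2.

I use maze.move with dir='west', → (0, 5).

Invoking maze.sense with dir='west', → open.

I try stack.push with x='west', — result: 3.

Now I run maze.move with dir='west', yielding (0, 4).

Then maze.sense with dir='west', and observe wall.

I try maze.sense with dir='south', yielding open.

Now I run stack.push with x='south', giving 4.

Invoking maze.move with dir='south', and get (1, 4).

I use maze.sense with dir='west', : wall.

I try maze.sense with dir='south', yielding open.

Using stack.push with x='south', and observe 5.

I try maze.move with dir='south', yielding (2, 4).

I invoke maze.sense with dir='west', : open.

Then stack.push with x='west', and see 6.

Calling maze.move with dir='west', and observe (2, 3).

Invoking maze.sense with dir='west', giving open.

Calling stack.push with x='west', and see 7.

I invoke maze.move with dir='west', giving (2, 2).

I use maze.sense with dir='west', : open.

I call stack.push with x='west', yielding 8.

I try maze.move with dir='west', giving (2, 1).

I call maze.sense with dir='west', — result: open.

Invoking stack.push with x='west', and observe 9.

I try maze.move with dir='west', giving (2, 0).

Using maze.sense with dir='north', : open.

Calling stack.push with x='north', — result: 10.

I call maze.move with dir='north', : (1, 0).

Using maze.sense with dir='north', giving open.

Calling stack.push with x='north', and get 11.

Next I call maze.move with dir='north', — result: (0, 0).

Using maze.sense with dir='east', — result: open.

I use stack.push with x='east', and observe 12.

Invoking maze.move with dir='east', which returns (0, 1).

Now I run maze.sense with dir='south', and get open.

Calling stack.push with x='south', and observe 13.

I run maze.move with dir='south', which returns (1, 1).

I call maze.sense with dir='east', and observe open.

Then stack.push with x='east', and get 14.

I invoke maze.move with dir='east', and see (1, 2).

I use maze.sense with dir='north', yielding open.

Next I call stack.push with x='north', giving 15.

I call maze.move with dir='north', giving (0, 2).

I call stack.pop, yielding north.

Next I call maze.move with dir='south', : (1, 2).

I run stack.pop, giving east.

I call maze.move with dir='west', — result: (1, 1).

Calling stack.pop, and observe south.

I try maze.move with dir='north', : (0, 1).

Invoking stack.pop, — result: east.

Now I run maze.move with dir='west', and get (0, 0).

I invoke stack.pop, — result: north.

Next I call maze.move with dir='south', — result: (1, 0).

Invoking stack.pop, → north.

Next I call maze.move with dir='south', yielding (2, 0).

I run maze.sense with dir='south', giving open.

Invoking stack.push with x='south', yielding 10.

I invoke maze.move with dir='south', and get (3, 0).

Calling maze.sense with dir='south', yielding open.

Now I run stack.push with x='south', : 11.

I call maze.move with dir='south', which returns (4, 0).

Then maze.sense with dir='south', and see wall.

Now I run maze.sense with dir='east', which returns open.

Calling stack.push with x='east', : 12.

Invoking maze.move with dir='east', which returns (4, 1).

Invoking maze.sense with dir='north', and see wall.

Then maze.sense with dir='south', and observe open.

Invoking stack.push with x='south', and get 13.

I use maze.move with dir='south', — result: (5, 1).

Next I call maze.sense with dir='south', : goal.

Then maze.move with dir='south', giving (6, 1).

Answer: (6, 1)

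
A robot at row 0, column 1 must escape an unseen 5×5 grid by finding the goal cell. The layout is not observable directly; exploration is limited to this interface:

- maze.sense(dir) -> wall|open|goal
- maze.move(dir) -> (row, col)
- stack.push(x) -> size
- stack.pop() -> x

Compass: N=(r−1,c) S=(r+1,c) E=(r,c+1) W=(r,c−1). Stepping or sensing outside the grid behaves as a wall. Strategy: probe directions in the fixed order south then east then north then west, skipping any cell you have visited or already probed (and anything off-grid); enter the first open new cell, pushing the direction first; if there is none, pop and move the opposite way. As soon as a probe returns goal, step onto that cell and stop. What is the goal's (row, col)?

$ maze.sense south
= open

$ stack.push south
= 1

$ maze.move south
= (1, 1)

$ maze.sense south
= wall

$ maze.sense east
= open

$ stack.push east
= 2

$ maze.move east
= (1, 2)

$ maze.sense south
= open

$ stack.push south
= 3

$ maze.move south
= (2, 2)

$ maze.sense south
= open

$ stack.push south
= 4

$ maze.move south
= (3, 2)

$ maze.sense south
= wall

$ maze.sense east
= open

$ stack.push east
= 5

$ maze.move east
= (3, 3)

$ maze.sense south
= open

$ stack.push south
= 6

$ maze.move south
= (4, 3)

$ maze.sense east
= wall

$ stack.pop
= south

$ maze.move north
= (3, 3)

$ maze.sense east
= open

$ stack.push east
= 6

$ maze.move east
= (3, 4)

$ maze.sense north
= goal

$ maze.move north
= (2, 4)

Answer: (2, 4)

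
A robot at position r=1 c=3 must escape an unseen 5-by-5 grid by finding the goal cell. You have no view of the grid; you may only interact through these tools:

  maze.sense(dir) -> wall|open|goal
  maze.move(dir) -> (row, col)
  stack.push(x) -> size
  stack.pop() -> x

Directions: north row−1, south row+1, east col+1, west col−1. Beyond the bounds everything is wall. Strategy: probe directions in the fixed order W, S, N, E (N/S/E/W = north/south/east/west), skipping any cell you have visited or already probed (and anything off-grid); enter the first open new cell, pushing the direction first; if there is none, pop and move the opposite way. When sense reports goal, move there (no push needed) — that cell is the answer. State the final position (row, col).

Step: maze.sense[west]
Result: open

Step: stack.push[west]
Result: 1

Step: maze.move[west]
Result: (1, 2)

Step: maze.sense[west]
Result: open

Step: stack.push[west]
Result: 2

Step: maze.move[west]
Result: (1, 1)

Step: maze.sense[west]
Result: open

Step: stack.push[west]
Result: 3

Step: maze.move[west]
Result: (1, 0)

Step: maze.sense[south]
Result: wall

Step: maze.sense[north]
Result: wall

Step: stack.pop[]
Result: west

Step: maze.move[east]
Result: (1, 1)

Step: maze.sense[south]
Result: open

Step: stack.push[south]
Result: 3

Step: maze.move[south]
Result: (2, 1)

Step: maze.sense[south]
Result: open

Step: stack.push[south]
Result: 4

Step: maze.move[south]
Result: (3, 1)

Step: maze.sense[west]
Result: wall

Step: maze.sense[south]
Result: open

Step: stack.push[south]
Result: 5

Step: maze.move[south]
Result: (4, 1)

Step: maze.sense[west]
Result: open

Step: stack.push[west]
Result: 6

Step: maze.move[west]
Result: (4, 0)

Step: stack.pop[]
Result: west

Step: maze.move[east]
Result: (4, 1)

Step: maze.sense[east]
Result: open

Step: stack.push[east]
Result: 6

Step: maze.move[east]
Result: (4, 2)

Step: maze.sense[north]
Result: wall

Step: maze.sense[east]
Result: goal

Step: maze.move[east]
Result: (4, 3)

Answer: (4, 3)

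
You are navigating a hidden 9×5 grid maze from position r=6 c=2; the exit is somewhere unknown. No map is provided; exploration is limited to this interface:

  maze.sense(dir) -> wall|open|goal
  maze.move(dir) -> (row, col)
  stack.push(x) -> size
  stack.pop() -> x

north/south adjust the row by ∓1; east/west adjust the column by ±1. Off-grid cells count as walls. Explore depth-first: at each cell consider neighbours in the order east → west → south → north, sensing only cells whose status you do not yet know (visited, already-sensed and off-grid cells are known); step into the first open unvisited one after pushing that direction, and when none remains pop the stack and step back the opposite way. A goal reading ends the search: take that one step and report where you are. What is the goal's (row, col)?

>>> maze.sense dir=east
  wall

>>> maze.sense dir=west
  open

>>> stack.push x=west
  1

>>> maze.move dir=west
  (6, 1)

>>> maze.sense dir=west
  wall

>>> maze.sense dir=south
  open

>>> stack.push x=south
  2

>>> maze.move dir=south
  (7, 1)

>>> maze.sense dir=east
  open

>>> stack.push x=east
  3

>>> maze.move dir=east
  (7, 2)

>>> maze.sense dir=east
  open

>>> stack.push x=east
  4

>>> maze.move dir=east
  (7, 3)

>>> maze.sense dir=east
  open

>>> stack.push x=east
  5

>>> maze.move dir=east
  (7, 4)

>>> maze.sense dir=south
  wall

>>> maze.sense dir=north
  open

>>> stack.push x=north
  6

>>> maze.move dir=north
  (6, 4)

>>> maze.sense dir=north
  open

>>> stack.push x=north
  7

>>> maze.move dir=north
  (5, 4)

>>> maze.sense dir=west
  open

>>> stack.push x=west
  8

>>> maze.move dir=west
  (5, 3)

>>> maze.sense dir=west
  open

>>> stack.push x=west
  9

>>> maze.move dir=west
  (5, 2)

>>> maze.sense dir=west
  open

>>> stack.push x=west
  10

>>> maze.move dir=west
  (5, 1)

>>> maze.sense dir=west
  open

>>> stack.push x=west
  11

>>> maze.move dir=west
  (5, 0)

>>> maze.sense dir=north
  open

>>> stack.push x=north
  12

>>> maze.move dir=north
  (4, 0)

>>> maze.sense dir=east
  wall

>>> maze.sense dir=north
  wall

>>> stack.pop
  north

>>> maze.move dir=south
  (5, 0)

>>> stack.pop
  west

>>> maze.move dir=east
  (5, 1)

>>> stack.pop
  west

>>> maze.move dir=east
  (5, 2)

>>> maze.sense dir=north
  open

>>> stack.push x=north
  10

>>> maze.move dir=north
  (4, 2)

>>> maze.sense dir=east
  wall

>>> maze.sense dir=north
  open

>>> stack.push x=north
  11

>>> maze.move dir=north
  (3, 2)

>>> maze.sense dir=east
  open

>>> stack.push x=east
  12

>>> maze.move dir=east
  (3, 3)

>>> maze.sense dir=east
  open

>>> stack.push x=east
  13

>>> maze.move dir=east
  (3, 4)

>>> maze.sense dir=south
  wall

>>> maze.sense dir=north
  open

>>> stack.push x=north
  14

>>> maze.move dir=north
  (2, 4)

>>> maze.sense dir=west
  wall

>>> maze.sense dir=north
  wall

>>> stack.pop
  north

>>> maze.move dir=south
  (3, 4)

>>> stack.pop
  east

>>> maze.move dir=west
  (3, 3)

>>> stack.pop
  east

>>> maze.move dir=west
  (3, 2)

>>> maze.sense dir=west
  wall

>>> maze.sense dir=north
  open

>>> stack.push x=north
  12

>>> maze.move dir=north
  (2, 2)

>>> maze.sense dir=west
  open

>>> stack.push x=west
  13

>>> maze.move dir=west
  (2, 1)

>>> maze.sense dir=west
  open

>>> stack.push x=west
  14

>>> maze.move dir=west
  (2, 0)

>>> maze.sense dir=north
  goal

>>> maze.move dir=north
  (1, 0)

Answer: (1, 0)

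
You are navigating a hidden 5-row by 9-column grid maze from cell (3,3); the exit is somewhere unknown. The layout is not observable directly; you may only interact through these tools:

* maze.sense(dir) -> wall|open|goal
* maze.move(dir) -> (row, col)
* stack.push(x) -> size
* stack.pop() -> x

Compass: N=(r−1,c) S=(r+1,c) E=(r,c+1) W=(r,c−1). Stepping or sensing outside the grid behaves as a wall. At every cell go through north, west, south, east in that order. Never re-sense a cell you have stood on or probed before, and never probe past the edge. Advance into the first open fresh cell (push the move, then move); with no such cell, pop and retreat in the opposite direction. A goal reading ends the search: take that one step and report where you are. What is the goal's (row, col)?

I call maze.sense(north), and observe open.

I use stack.push(north), : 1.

Next I call maze.move(north), and see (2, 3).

Calling maze.sense(north), — result: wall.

Invoking maze.sense(west), and observe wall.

I run maze.sense(east), — result: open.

I call stack.push(east), giving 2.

Now I run maze.move(east), : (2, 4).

I try maze.sense(north), — result: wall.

Next I call maze.sense(south), and see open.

Next I call stack.push(south), → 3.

I invoke maze.move(south), → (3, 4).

I run maze.sense(south), and get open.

Next I call stack.push(south), — result: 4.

Then maze.move(south), : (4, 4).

I use maze.sense(west), and observe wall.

I call maze.sense(east), and see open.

Invoking stack.push(east), and get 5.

Then maze.move(east), and get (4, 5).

Now I run maze.sense(north), giving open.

Now I run stack.push(north), giving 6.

Next I call maze.move(north), and see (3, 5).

Then maze.sense(north), and get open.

Next I call stack.push(north), yielding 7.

I call maze.move(north), yielding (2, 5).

I call maze.sense(north), → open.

Next I call stack.push(north), giving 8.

Calling maze.move(north), — result: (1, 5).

I invoke maze.sense(north), and observe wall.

I run maze.sense(east), yielding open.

Now I run stack.push(east), which returns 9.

I use maze.move(east), which returns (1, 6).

Then maze.sense(north), and see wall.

Next I call maze.sense(south), which returns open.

I invoke stack.push(south), — result: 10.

I use maze.move(south), and observe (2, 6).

Invoking maze.sense(south), and get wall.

Next I call maze.sense(east), — result: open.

I run stack.push(east), and get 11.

I call maze.move(east), — result: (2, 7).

I invoke maze.sense(north), and get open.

Then stack.push(north), : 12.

I call maze.move(north), — result: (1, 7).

Calling maze.sense(north), and see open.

Next I call stack.push(north), giving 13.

I call maze.move(north), → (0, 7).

I use maze.sense(east), : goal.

Next I call maze.move(east), and see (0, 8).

Answer: (0, 8)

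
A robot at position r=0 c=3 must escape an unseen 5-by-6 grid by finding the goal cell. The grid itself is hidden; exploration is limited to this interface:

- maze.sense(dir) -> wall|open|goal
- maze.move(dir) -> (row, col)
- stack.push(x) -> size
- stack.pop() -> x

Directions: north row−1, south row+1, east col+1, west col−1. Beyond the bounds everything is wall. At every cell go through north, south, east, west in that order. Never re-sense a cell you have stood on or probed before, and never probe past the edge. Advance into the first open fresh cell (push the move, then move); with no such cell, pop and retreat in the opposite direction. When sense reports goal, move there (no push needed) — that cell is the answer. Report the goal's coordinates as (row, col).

Action: sense[dir: south]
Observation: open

Action: push[x: south]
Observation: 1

Action: move[dir: south]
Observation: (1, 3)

Action: sense[dir: south]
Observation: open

Action: push[x: south]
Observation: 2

Action: move[dir: south]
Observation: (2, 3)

Action: sense[dir: south]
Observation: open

Action: push[x: south]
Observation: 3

Action: move[dir: south]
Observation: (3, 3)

Action: sense[dir: south]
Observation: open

Action: push[x: south]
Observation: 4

Action: move[dir: south]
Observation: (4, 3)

Action: sense[dir: east]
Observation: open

Action: push[x: east]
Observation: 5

Action: move[dir: east]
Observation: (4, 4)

Action: sense[dir: north]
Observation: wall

Action: sense[dir: east]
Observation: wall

Action: pop[]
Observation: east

Action: move[dir: west]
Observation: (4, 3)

Action: sense[dir: west]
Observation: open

Action: push[x: west]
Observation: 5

Action: move[dir: west]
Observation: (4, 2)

Action: sense[dir: north]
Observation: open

Action: push[x: north]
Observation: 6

Action: move[dir: north]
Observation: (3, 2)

Action: sense[dir: north]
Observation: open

Action: push[x: north]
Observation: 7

Action: move[dir: north]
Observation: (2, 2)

Action: sense[dir: north]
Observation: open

Action: push[x: north]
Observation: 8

Action: move[dir: north]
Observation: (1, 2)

Action: sense[dir: north]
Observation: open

Action: push[x: north]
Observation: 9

Action: move[dir: north]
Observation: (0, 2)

Action: sense[dir: west]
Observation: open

Action: push[x: west]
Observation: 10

Action: move[dir: west]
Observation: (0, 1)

Action: sense[dir: south]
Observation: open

Action: push[x: south]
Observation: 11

Action: move[dir: south]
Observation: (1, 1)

Action: sense[dir: south]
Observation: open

Action: push[x: south]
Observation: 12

Action: move[dir: south]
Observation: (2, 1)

Action: sense[dir: south]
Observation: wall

Action: sense[dir: west]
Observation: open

Action: push[x: west]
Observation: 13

Action: move[dir: west]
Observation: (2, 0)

Action: sense[dir: north]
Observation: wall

Action: sense[dir: south]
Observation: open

Action: push[x: south]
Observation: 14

Action: move[dir: south]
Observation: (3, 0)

Action: sense[dir: south]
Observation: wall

Action: pop[]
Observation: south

Action: move[dir: north]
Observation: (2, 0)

Action: pop[]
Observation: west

Action: move[dir: east]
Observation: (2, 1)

Action: pop[]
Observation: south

Action: move[dir: north]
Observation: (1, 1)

Action: pop[]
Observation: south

Action: move[dir: north]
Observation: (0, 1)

Action: sense[dir: west]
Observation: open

Action: push[x: west]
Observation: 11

Action: move[dir: west]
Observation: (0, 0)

Action: pop[]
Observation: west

Action: move[dir: east]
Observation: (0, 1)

Action: pop[]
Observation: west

Action: move[dir: east]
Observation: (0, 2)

Action: pop[]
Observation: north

Action: move[dir: south]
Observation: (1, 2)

Action: pop[]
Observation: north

Action: move[dir: south]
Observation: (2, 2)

Action: pop[]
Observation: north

Action: move[dir: south]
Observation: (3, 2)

Action: pop[]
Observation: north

Action: move[dir: south]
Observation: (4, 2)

Action: sense[dir: west]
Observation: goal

Action: move[dir: west]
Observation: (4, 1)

Answer: (4, 1)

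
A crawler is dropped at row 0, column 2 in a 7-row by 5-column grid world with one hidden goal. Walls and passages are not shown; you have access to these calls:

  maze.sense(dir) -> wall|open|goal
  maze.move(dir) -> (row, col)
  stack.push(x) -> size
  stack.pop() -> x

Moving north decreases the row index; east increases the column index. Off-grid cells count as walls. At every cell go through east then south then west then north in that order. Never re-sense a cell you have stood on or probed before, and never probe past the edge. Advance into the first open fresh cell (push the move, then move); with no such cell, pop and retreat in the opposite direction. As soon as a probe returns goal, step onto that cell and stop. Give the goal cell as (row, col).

% maze.sense dir→east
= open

% stack.push x→east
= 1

% maze.move dir→east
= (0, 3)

% maze.sense dir→east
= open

% stack.push x→east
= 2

% maze.move dir→east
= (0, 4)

% maze.sense dir→south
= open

% stack.push x→south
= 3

% maze.move dir→south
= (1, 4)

% maze.sense dir→south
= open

% stack.push x→south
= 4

% maze.move dir→south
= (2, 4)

% maze.sense dir→south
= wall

% maze.sense dir→west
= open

% stack.push x→west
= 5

% maze.move dir→west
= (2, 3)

% maze.sense dir→south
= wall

% maze.sense dir→west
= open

% stack.push x→west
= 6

% maze.move dir→west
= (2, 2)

% maze.sense dir→south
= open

% stack.push x→south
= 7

% maze.move dir→south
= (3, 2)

% maze.sense dir→south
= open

% stack.push x→south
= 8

% maze.move dir→south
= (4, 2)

% maze.sense dir→east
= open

% stack.push x→east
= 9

% maze.move dir→east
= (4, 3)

% maze.sense dir→east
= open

% stack.push x→east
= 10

% maze.move dir→east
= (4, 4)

% maze.sense dir→south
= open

% stack.push x→south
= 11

% maze.move dir→south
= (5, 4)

% maze.sense dir→south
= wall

% maze.sense dir→west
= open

% stack.push x→west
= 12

% maze.move dir→west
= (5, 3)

% maze.sense dir→south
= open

% stack.push x→south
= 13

% maze.move dir→south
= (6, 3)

% maze.sense dir→west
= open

% stack.push x→west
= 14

% maze.move dir→west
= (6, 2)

% maze.sense dir→west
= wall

% maze.sense dir→north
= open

% stack.push x→north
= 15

% maze.move dir→north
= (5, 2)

% maze.sense dir→west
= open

% stack.push x→west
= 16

% maze.move dir→west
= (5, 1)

% maze.sense dir→west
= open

% stack.push x→west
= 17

% maze.move dir→west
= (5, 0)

% maze.sense dir→south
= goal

% maze.move dir→south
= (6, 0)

Answer: (6, 0)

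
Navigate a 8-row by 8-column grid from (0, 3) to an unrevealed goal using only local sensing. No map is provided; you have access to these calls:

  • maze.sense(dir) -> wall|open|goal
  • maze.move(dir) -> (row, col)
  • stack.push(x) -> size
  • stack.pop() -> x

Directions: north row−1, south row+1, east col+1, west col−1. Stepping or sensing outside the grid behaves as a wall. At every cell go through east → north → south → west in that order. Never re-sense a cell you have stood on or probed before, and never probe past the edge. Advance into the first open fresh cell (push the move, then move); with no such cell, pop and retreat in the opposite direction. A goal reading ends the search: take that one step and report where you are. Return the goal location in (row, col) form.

·→ maze.sense(dir='east')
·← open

·→ stack.push(x='east')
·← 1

·→ maze.move(dir='east')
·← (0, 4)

·→ maze.sense(dir='east')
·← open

·→ stack.push(x='east')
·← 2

·→ maze.move(dir='east')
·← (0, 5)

·→ maze.sense(dir='east')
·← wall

·→ maze.sense(dir='south')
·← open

·→ stack.push(x='south')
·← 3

·→ maze.move(dir='south')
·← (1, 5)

·→ maze.sense(dir='east')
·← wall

·→ maze.sense(dir='south')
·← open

·→ stack.push(x='south')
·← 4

·→ maze.move(dir='south')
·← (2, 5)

·→ maze.sense(dir='east')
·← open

·→ stack.push(x='east')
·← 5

·→ maze.move(dir='east')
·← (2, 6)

·→ maze.sense(dir='east')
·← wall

·→ maze.sense(dir='south')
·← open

·→ stack.push(x='south')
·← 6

·→ maze.move(dir='south')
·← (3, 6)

·→ maze.sense(dir='east')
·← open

·→ stack.push(x='east')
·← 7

·→ maze.move(dir='east')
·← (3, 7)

·→ maze.sense(dir='south')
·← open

·→ stack.push(x='south')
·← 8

·→ maze.move(dir='south')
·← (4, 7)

·→ maze.sense(dir='south')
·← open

·→ stack.push(x='south')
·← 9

·→ maze.move(dir='south')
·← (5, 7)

·→ maze.sense(dir='south')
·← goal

·→ maze.move(dir='south')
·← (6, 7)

Answer: (6, 7)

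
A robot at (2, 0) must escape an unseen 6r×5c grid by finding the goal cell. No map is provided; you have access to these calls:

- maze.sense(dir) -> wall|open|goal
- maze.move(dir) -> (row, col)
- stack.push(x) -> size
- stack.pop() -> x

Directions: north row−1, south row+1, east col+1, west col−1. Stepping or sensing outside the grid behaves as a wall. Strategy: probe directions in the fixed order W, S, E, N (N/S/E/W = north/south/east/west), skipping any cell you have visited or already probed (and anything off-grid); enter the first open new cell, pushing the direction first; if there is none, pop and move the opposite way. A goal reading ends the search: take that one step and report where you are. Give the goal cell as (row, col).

// maze.sense(dir=south) : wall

// maze.sense(dir=east) : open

// stack.push(x=east) : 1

// maze.move(dir=east) : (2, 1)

// maze.sense(dir=south) : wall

// maze.sense(dir=east) : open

// stack.push(x=east) : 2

// maze.move(dir=east) : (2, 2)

// maze.sense(dir=south) : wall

// maze.sense(dir=east) : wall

// maze.sense(dir=north) : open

// stack.push(x=north) : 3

// maze.move(dir=north) : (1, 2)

// maze.sense(dir=west) : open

// stack.push(x=west) : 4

// maze.move(dir=west) : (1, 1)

// maze.sense(dir=west) : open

// stack.push(x=west) : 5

// maze.move(dir=west) : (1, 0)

// maze.sense(dir=north) : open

// stack.push(x=north) : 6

// maze.move(dir=north) : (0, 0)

// maze.sense(dir=east) : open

// stack.push(x=east) : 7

// maze.move(dir=east) : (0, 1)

// maze.sense(dir=east) : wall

// stack.pop() : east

// maze.move(dir=west) : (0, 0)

// stack.pop() : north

// maze.move(dir=south) : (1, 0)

// stack.pop() : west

// maze.move(dir=east) : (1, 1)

// stack.pop() : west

// maze.move(dir=east) : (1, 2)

// maze.sense(dir=east) : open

// stack.push(x=east) : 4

// maze.move(dir=east) : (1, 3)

// maze.sense(dir=east) : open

// stack.push(x=east) : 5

// maze.move(dir=east) : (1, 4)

// maze.sense(dir=south) : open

// stack.push(x=south) : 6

// maze.move(dir=south) : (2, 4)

// maze.sense(dir=south) : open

// stack.push(x=south) : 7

// maze.move(dir=south) : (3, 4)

// maze.sense(dir=west) : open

// stack.push(x=west) : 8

// maze.move(dir=west) : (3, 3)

// maze.sense(dir=south) : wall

// stack.pop() : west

// maze.move(dir=east) : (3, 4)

// maze.sense(dir=south) : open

// stack.push(x=south) : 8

// maze.move(dir=south) : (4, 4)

// maze.sense(dir=south) : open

// stack.push(x=south) : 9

// maze.move(dir=south) : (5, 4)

// maze.sense(dir=west) : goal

// maze.move(dir=west) : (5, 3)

Answer: (5, 3)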